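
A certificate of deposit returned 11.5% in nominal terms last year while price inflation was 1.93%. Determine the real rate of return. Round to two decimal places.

9.39%

Real return via the Fisher equation: (1 + 11.5%)/(1 + 1.93%) − 1 = 1.115/1.0193 − 1 ≈ 0.09389.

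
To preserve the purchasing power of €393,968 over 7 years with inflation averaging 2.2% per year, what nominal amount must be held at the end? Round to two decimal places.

€458,793.46

Cumulative price-level factor: (1+2.2%)^7 ≈ 1.1645449880.
The nominal amount required is €393,968 scaled up by that factor.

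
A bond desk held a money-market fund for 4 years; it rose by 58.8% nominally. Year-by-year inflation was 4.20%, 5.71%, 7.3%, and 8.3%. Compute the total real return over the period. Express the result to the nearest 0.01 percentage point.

Cumulative inflation factor: 1.0420 × 1.0571 × 1.073 × 1.083 ≈ 1.28001.
Nominal growth factor: 1.58800. Real growth factor = 1.58800 / 1.28001 ≈ 1.24062.
Total real return ≈ 24.0619%.

24.06%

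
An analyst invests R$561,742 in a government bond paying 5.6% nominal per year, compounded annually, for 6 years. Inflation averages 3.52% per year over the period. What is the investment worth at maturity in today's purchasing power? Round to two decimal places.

Nominal value at maturity: R$561,742 × (1 + 5.6%)^6 ≈ R$778,969.41.
Price-level factor over 6 years: (1 + 3.52%)^6 ≈ 1.2306812386.
Dividing the nominal maturity value by the price-level factor gives the value in today's money.

R$632,957.90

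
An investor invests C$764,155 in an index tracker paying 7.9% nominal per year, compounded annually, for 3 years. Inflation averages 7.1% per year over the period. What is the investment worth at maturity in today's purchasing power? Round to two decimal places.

Nominal value at maturity: C$764,155 × (1 + 7.9%)^3 ≈ C$959,943.77.
Price-level factor over 3 years: (1 + 7.1%)^3 = 1.228480911.
Dividing the nominal maturity value by the price-level factor gives the value in today's money.

C$781,407.15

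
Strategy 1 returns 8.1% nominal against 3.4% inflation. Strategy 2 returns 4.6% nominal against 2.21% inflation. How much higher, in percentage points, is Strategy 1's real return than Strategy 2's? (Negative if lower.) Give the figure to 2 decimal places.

Strategy 1 real return: 1.081/1.034 − 1 = 4.545%.
Strategy 2 real return: 1.046/1.0221 − 1 = 2.338%.
Difference: 4.545 − 2.338 = 2.207 pp.

2.21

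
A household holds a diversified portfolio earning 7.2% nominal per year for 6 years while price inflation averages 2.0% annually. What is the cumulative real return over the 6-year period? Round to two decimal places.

34.76%

The annual real rate is (1+7.2%)/(1+2.0%) − 1 = 5.0980%.
Compounded over 6 years: (1 + 0.050980)^6 − 1 ≈ 0.34762.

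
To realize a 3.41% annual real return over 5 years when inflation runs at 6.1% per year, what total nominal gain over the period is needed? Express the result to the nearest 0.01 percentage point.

Required annual nominal rate: (1+3.41%)(1+6.1%) − 1 = 9.71801%.
Cumulative over 5 years: (1 + 0.0971801)^5 − 1 ≈ 0.58997.

59.00%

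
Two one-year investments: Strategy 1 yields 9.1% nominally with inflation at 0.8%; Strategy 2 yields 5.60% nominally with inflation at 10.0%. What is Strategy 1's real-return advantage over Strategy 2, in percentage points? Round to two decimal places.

12.23

Strategy 1 real return: 1.091/1.008 − 1 = 8.234%.
Strategy 2 real return: 1.0560/1.100 − 1 = -4.000%.
Difference: 8.234 − (-4.000) = 12.234 pp.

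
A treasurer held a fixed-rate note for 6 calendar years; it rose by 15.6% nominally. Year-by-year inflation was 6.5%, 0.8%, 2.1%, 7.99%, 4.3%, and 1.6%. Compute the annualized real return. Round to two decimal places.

-1.35%

Cumulative inflation factor: 1.065 × 1.008 × 1.021 × 1.0799 × 1.043 × 1.016 ≈ 1.25429.
Nominal growth factor: 1.15600. Real growth factor = 1.15600 / 1.25429 ≈ 0.92164.
Annualized: 0.92164^(1/6) − 1 ≈ -0.01351.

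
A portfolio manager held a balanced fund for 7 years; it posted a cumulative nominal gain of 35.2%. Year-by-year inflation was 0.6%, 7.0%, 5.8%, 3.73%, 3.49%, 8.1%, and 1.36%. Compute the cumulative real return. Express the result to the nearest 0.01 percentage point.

Cumulative inflation factor: 1.006 × 1.070 × 1.058 × 1.0373 × 1.0349 × 1.081 × 1.0136 ≈ 1.33956.
Nominal growth factor: 1.35200. Real growth factor = 1.35200 / 1.33956 ≈ 1.00929.
Total real return ≈ 0.9286%.

0.93%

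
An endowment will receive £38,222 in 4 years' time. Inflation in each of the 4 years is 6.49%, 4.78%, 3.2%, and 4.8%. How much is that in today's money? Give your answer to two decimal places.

Price-level factor over 4 years: 1.0649 × 1.0478 × 1.032 × 1.048 ≈ 1.2067802698.
Purchasing power today: £38,222 divided by that factor.

£31,672.71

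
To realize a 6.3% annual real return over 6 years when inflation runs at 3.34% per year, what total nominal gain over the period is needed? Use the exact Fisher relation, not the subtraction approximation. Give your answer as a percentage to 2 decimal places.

75.72%

Required annual nominal rate: (1+6.3%)(1+3.34%) − 1 = 9.85042%.
Cumulative over 6 years: (1 + 0.0985042)^6 − 1 ≈ 0.75716.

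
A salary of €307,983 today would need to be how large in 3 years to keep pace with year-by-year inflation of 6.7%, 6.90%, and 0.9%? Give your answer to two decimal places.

Cumulative price-level factor: 1.067 × 1.0690 × 1.009 = 1.150888607.
Multiplying €307,983 by the price-level factor gives the future nominal sum.

€354,454.13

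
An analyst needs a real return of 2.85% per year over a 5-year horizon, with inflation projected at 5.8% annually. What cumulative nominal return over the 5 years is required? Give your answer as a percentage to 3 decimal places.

52.563%

Required annual nominal rate: (1+2.85%)(1+5.8%) − 1 = 8.8153%.
Cumulative over 5 years: (1 + 0.088153)^5 − 1 ≈ 0.52563.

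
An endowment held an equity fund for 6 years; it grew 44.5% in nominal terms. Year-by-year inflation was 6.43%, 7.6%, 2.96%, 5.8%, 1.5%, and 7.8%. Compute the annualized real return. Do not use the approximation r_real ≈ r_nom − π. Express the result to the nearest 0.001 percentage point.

Cumulative inflation factor: 1.0643 × 1.076 × 1.0296 × 1.058 × 1.015 × 1.078 ≈ 1.36495.
Nominal growth factor: 1.44500. Real growth factor = 1.44500 / 1.36495 ≈ 1.05865.
Annualized: 1.05865^(1/6) − 1 ≈ 0.00954.

0.954%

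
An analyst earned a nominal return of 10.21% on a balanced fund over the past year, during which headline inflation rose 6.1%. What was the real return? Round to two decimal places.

Real return via the Fisher equation: (1 + 10.21%)/(1 + 6.1%) − 1 = 1.1021/1.061 − 1 ≈ 0.03874.

3.87%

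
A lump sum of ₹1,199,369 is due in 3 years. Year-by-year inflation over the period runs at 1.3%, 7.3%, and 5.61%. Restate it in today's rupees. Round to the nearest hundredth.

₹1,044,813.10

Price-level factor over 3 years: 1.013 × 1.073 × 1.0561 = 1.1479268389.
Purchasing power today: ₹1,199,369 divided by that factor.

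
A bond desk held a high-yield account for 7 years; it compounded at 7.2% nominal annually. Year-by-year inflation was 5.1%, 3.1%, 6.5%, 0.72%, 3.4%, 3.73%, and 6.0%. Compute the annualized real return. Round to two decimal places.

3.02%

Cumulative inflation factor: 1.051 × 1.031 × 1.065 × 1.0072 × 1.034 × 1.0373 × 1.060 ≈ 1.32147.
Nominal growth factor: 1.62691. Real growth factor = 1.62691 / 1.32147 ≈ 1.23114.
Annualized: 1.23114^(1/7) − 1 ≈ 0.03015.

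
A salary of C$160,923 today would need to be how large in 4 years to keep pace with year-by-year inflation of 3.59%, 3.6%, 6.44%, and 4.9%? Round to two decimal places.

Cumulative price-level factor: 1.0359 × 1.036 × 1.0644 × 1.049 ≈ 1.1982789841.
The nominal amount required is C$160,923 scaled up by that factor.

C$192,830.65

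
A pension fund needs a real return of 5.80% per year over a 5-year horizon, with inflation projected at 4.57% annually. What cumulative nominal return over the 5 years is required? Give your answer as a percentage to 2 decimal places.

65.75%

Required annual nominal rate: (1+5.80%)(1+4.57%) − 1 = 10.63506%.
Cumulative over 5 years: (1 + 0.1063506)^5 − 1 ≈ 0.65754.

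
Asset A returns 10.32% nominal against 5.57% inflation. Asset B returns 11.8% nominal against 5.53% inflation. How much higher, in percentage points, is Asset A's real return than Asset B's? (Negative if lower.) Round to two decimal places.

-1.44

Asset A real return: 1.1032/1.0557 − 1 = 4.499%.
Asset B real return: 1.118/1.0553 − 1 = 5.941%.
Difference: 4.499 − 5.941 = -1.442 pp.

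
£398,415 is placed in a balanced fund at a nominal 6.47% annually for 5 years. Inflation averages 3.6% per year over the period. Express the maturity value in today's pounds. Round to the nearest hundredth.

£456,744.34

Nominal value at maturity: £398,415 × (1 + 6.47%)^5 ≈ £545,094.69.
Price-level factor over 5 years: (1 + 3.6%)^5 ≈ 1.1934350185.
Dividing the nominal maturity value by the price-level factor gives the value in today's money.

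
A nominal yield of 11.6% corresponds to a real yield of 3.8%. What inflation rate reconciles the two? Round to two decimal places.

From (1+r_nom) = (1+r_real)(1+π), we get 1+π = (1 + 11.6%)/(1 + 3.8%) = 1.116/1.038 ≈ 1.07514.
So π ≈ 7.5145%.

7.51%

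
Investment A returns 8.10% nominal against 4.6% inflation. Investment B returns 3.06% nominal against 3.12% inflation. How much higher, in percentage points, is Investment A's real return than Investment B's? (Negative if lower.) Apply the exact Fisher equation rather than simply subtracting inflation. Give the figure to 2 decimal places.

Investment A real return: 1.0810/1.046 − 1 = 3.346%.
Investment B real return: 1.0306/1.0312 − 1 = -0.058%.
Difference: 3.346 − (-0.058) = 3.404 pp.

3.40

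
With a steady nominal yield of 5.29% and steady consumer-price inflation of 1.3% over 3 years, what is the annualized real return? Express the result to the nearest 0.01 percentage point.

3.94%

With constant rates the annual real return is the same each year: (1+5.29%)/(1+1.3%) − 1 = 0.03939.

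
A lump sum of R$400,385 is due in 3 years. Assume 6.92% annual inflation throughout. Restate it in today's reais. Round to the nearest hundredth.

R$327,567.61

Price-level factor over 3 years: (1 + 6.92%)^3 ≈ 1.2222972939.
Purchasing power today: R$400,385 divided by that factor.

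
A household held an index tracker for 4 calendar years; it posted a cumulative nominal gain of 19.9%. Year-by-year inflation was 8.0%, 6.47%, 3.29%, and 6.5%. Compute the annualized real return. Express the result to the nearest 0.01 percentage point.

-1.33%

Cumulative inflation factor: 1.080 × 1.0647 × 1.0329 × 1.065 ≈ 1.26491.
Nominal growth factor: 1.19900. Real growth factor = 1.19900 / 1.26491 ≈ 0.94790.
Annualized: 0.94790^(1/4) − 1 ≈ -0.01329.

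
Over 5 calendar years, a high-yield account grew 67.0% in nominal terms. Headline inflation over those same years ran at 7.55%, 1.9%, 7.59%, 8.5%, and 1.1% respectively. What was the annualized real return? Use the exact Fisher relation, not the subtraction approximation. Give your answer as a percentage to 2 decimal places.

5.24%

Cumulative inflation factor: 1.0755 × 1.019 × 1.0759 × 1.085 × 1.011 ≈ 1.29341.
Nominal growth factor: 1.67000. Real growth factor = 1.67000 / 1.29341 ≈ 1.29116.
Annualized: 1.29116^(1/5) − 1 ≈ 0.05244.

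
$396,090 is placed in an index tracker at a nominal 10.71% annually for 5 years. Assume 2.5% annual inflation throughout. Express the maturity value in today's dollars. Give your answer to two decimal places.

$582,249.07

Nominal value at maturity: $396,090 × (1 + 10.71%)^5 ≈ $658,761.38.
Price-level factor over 5 years: (1 + 2.5%)^5 ≈ 1.1314082129.
Dividing the nominal maturity value by the price-level factor gives the value in today's money.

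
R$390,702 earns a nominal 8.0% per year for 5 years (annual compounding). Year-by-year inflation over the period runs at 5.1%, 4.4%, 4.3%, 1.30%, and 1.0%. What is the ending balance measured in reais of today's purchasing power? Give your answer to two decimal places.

Nominal value at maturity: R$390,702 × (1 + 8.0%)^5 ≈ R$574,069.42.
Price-level factor over 5 years: 1.051 × 1.044 × 1.043 × 1.0130 × 1.010 ≈ 1.1708960536.
Dividing the nominal maturity value by the price-level factor gives the value in today's money.

R$490,282.14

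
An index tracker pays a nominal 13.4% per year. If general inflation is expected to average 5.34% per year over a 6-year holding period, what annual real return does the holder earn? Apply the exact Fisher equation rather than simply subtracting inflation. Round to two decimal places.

7.65%

With constant rates the annual real return is the same each year: (1+13.4%)/(1+5.34%) − 1 = 0.07651.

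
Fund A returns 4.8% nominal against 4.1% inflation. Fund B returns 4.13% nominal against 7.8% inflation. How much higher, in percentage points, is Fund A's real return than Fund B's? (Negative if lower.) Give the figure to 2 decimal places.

Fund A real return: 1.048/1.041 − 1 = 0.672%.
Fund B real return: 1.0413/1.078 − 1 = -3.404%.
Difference: 0.672 − (-3.404) = 4.076 pp.

4.08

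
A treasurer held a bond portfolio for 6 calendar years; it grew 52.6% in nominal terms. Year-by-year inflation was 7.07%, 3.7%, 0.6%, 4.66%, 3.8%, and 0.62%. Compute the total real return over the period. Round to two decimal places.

24.98%

Cumulative inflation factor: 1.0707 × 1.037 × 1.006 × 1.0466 × 1.038 × 1.0062 ≈ 1.22098.
Nominal growth factor: 1.52600. Real growth factor = 1.52600 / 1.22098 ≈ 1.24982.
Total real return ≈ 24.9820%.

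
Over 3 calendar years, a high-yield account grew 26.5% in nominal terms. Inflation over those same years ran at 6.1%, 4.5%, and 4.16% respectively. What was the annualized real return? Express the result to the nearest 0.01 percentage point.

3.08%

Cumulative inflation factor: 1.061 × 1.045 × 1.0416 ≈ 1.15487.
Nominal growth factor: 1.26500. Real growth factor = 1.26500 / 1.15487 ≈ 1.09536.
Annualized: 1.09536^(1/3) − 1 ≈ 0.03083.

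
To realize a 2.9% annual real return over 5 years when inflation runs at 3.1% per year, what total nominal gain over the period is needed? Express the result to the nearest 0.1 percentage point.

Required annual nominal rate: (1+2.9%)(1+3.1%) − 1 = 6.0899%.
Cumulative over 5 years: (1 + 0.060899)^5 − 1 ≈ 0.34391.

34.4%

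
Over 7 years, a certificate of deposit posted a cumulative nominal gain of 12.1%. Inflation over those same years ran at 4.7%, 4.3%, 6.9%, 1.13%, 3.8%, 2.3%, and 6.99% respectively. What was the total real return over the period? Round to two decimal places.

-16.42%

Cumulative inflation factor: 1.047 × 1.043 × 1.069 × 1.0113 × 1.038 × 1.023 × 1.0699 ≈ 1.34123.
Nominal growth factor: 1.12100. Real growth factor = 1.12100 / 1.34123 ≈ 0.83580.
Total real return ≈ -16.4203%.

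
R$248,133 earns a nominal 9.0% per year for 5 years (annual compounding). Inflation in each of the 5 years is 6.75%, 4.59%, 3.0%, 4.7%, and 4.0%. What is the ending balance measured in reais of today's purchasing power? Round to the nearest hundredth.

Nominal value at maturity: R$248,133 × (1 + 9.0%)^5 ≈ R$381,783.38.
Price-level factor over 5 years: 1.0675 × 1.0459 × 1.030 × 1.047 × 1.040 ≈ 1.2522045929.
The maturity value deflated by that factor is the answer in today's purchasing power.

R$304,888.98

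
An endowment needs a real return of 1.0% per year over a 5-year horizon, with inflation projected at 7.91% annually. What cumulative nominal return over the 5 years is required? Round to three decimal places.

53.785%

Required annual nominal rate: (1+1.0%)(1+7.91%) − 1 = 8.9891%.
Cumulative over 5 years: (1 + 0.089891)^5 − 1 ≈ 0.53785.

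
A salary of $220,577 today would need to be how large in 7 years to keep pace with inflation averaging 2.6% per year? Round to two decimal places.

Cumulative price-level factor: (1+2.6%)^7 ≈ 1.1968274058.
Multiplying $220,577 by the price-level factor gives the future nominal sum.

$263,992.60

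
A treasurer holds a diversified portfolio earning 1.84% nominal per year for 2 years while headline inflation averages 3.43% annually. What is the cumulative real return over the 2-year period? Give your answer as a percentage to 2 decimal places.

-3.05%

The annual real rate is (1+1.84%)/(1+3.43%) − 1 = -1.5373%.
Compounded over 2 years: (1 + -0.015373)^2 − 1 ≈ -0.03051.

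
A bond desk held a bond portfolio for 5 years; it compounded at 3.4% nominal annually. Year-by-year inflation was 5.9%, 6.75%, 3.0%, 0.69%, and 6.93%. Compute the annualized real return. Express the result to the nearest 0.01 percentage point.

-1.17%

Cumulative inflation factor: 1.059 × 1.0675 × 1.030 × 1.0069 × 1.0693 ≈ 1.25368.
Nominal growth factor: 1.18196. Real growth factor = 1.18196 / 1.25368 ≈ 0.94279.
Annualized: 0.94279^(1/5) − 1 ≈ -0.01171.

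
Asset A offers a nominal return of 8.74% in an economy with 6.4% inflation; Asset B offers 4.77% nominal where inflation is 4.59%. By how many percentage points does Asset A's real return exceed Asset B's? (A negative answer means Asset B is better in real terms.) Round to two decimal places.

2.03

Asset A real return: 1.0874/1.064 − 1 = 2.199%.
Asset B real return: 1.0477/1.0459 − 1 = 0.172%.
Difference: 2.199 − 0.172 = 2.027 pp.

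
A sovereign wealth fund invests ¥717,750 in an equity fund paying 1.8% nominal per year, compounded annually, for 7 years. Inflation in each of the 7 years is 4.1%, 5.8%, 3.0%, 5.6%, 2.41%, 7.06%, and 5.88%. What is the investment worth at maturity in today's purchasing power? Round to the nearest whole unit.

¥584,772

Nominal value at maturity: ¥717,750 × (1 + 1.8%)^7 ≈ ¥813,219.
Price-level factor over 7 years: 1.041 × 1.058 × 1.030 × 1.056 × 1.0241 × 1.0706 × 1.0588 ≈ 1.3906603678.
The maturity value deflated by that factor is the answer in today's purchasing power.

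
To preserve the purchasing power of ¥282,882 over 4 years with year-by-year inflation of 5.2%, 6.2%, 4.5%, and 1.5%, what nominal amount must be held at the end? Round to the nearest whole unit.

¥335,218

Cumulative price-level factor: 1.052 × 1.062 × 1.045 × 1.015 = 1.1850115662.
Multiplying ¥282,882 by the price-level factor gives the future nominal sum.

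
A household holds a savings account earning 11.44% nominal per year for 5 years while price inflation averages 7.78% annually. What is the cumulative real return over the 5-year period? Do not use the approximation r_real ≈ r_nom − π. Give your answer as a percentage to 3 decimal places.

18.172%

The annual real rate is (1+11.44%)/(1+7.78%) − 1 = 3.3958%.
Compounded over 5 years: (1 + 0.033958)^5 − 1 ≈ 0.18172.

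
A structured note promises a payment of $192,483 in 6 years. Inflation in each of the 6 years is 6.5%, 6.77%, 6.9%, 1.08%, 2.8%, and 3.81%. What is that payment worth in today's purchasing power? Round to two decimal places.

Price-level factor over 6 years: 1.065 × 1.0677 × 1.069 × 1.0108 × 1.028 × 1.0381 ≈ 1.3112155611.
Purchasing power today: $192,483 divided by that factor.

$146,797.37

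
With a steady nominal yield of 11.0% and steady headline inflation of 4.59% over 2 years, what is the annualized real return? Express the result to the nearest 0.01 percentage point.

With constant rates the annual real return is the same each year: (1+11.0%)/(1+4.59%) − 1 = 0.06129.

6.13%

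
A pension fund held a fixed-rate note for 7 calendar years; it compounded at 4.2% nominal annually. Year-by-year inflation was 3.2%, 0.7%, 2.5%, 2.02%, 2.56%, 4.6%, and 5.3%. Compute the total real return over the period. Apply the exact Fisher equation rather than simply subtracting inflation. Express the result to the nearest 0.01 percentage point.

Cumulative inflation factor: 1.032 × 1.007 × 1.025 × 1.0202 × 1.0256 × 1.046 × 1.053 ≈ 1.22760.
Nominal growth factor: 1.33375. Real growth factor = 1.33375 / 1.22760 ≈ 1.08647.
Total real return ≈ 8.6470%.

8.65%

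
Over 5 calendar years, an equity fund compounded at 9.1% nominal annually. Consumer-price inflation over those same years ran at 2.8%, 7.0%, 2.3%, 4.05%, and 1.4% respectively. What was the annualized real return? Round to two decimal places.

5.42%

Cumulative inflation factor: 1.028 × 1.070 × 1.023 × 1.0405 × 1.014 ≈ 1.18722.
Nominal growth factor: 1.54569. Real growth factor = 1.54569 / 1.18722 ≈ 1.30194.
Annualized: 1.30194^(1/5) − 1 ≈ 0.05419.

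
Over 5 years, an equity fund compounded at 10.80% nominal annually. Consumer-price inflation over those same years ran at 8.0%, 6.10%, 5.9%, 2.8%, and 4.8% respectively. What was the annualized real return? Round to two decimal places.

5.02%

Cumulative inflation factor: 1.080 × 1.0610 × 1.059 × 1.028 × 1.048 ≈ 1.30734.
Nominal growth factor: 1.66993. Real growth factor = 1.66993 / 1.30734 ≈ 1.27735.
Annualized: 1.27735^(1/5) − 1 ≈ 0.05018.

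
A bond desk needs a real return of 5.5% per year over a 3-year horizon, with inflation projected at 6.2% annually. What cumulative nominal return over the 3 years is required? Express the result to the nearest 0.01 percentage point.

Required annual nominal rate: (1+5.5%)(1+6.2%) − 1 = 12.041%.
Cumulative over 3 years: (1 + 0.12041)^3 − 1 ≈ 0.40647.

40.65%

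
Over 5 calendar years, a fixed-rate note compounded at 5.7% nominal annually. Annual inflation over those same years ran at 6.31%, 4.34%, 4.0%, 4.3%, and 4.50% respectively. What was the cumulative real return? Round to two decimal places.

4.93%

Cumulative inflation factor: 1.0631 × 1.0434 × 1.040 × 1.043 × 1.0450 ≈ 1.25736.
Nominal growth factor: 1.31940. Real growth factor = 1.31940 / 1.25736 ≈ 1.04934.
Total real return ≈ 4.9340%.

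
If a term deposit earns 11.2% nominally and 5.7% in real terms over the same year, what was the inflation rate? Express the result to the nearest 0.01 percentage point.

From (1+r_nom) = (1+r_real)(1+π), we get 1+π = (1 + 11.2%)/(1 + 5.7%) = 1.112/1.057 ≈ 1.05203.
So π ≈ 5.2034%.

5.20%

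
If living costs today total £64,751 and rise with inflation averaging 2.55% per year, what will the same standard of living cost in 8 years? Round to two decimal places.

£79,201.21

Cumulative price-level factor: (1+2.55%)^8 ≈ 1.2231657663.
The nominal amount required is £64,751 scaled up by that factor.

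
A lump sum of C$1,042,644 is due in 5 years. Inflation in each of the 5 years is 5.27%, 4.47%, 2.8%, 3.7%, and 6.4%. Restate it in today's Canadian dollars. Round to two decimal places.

Price-level factor over 5 years: 1.0527 × 1.0447 × 1.028 × 1.037 × 1.064 ≈ 1.2474114228.
Purchasing power today: C$1,042,644 divided by that factor.

C$835,846.12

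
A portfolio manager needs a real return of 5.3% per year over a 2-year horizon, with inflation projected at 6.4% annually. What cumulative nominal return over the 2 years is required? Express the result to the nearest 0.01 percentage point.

Required annual nominal rate: (1+5.3%)(1+6.4%) − 1 = 12.0392%.
Cumulative over 2 years: (1 + 0.120392)^2 − 1 ≈ 0.25528.

25.53%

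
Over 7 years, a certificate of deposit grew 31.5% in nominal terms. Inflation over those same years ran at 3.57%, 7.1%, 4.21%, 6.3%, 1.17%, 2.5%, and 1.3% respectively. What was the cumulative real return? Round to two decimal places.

Cumulative inflation factor: 1.0357 × 1.071 × 1.0421 × 1.063 × 1.0117 × 1.025 × 1.013 ≈ 1.29078.
Nominal growth factor: 1.31500. Real growth factor = 1.31500 / 1.29078 ≈ 1.01877.
Total real return ≈ 1.8766%.

1.88%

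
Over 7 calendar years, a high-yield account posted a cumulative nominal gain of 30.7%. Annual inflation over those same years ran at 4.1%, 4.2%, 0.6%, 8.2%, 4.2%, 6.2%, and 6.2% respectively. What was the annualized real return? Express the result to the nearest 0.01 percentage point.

-0.85%

Cumulative inflation factor: 1.041 × 1.042 × 1.006 × 1.082 × 1.042 × 1.062 × 1.062 ≈ 1.38759.
Nominal growth factor: 1.30700. Real growth factor = 1.30700 / 1.38759 ≈ 0.94192.
Annualized: 0.94192^(1/7) − 1 ≈ -0.00851.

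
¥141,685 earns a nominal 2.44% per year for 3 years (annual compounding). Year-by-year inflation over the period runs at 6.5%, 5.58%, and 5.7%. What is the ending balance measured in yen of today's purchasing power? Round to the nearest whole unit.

Nominal value at maturity: ¥141,685 × (1 + 2.44%)^3 ≈ ¥152,311.
Price-level factor over 3 years: 1.065 × 1.0558 × 1.057 = 1.188519339.
The maturity value deflated by that factor is the answer in today's purchasing power.

¥128,152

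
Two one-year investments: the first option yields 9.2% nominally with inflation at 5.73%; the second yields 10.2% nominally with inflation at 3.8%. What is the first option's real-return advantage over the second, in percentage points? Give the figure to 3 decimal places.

-2.884

The first option real return: 1.092/1.0573 − 1 = 3.2819%.
The second real return: 1.102/1.038 − 1 = 6.1657%.
Difference: 3.2819 − 6.1657 = -2.8838 pp.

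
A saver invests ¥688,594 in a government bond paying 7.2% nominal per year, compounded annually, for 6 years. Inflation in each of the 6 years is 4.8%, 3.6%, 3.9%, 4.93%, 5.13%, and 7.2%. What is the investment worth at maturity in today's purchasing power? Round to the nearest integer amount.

Nominal value at maturity: ¥688,594 × (1 + 7.2%)^6 ≈ ¥1,045,038.
Price-level factor over 6 years: 1.048 × 1.036 × 1.039 × 1.0493 × 1.0513 × 1.072 ≈ 1.3340057706.
The maturity value deflated by that factor is the answer in today's purchasing power.

¥783,383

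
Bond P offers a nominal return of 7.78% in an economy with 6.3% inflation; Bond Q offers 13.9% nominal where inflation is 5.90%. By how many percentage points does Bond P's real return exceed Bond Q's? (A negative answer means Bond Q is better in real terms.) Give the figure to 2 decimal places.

-6.16

Bond P real return: 1.0778/1.063 − 1 = 1.392%.
Bond Q real return: 1.139/1.0590 − 1 = 7.554%.
Difference: 1.392 − 7.554 = -6.162 pp.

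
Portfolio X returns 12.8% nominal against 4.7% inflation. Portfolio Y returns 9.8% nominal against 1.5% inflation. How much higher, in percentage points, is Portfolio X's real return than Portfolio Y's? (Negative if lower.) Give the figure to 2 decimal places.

-0.44

Portfolio X real return: 1.128/1.047 − 1 = 7.736%.
Portfolio Y real return: 1.098/1.015 − 1 = 8.177%.
Difference: 7.736 − 8.177 = -0.441 pp.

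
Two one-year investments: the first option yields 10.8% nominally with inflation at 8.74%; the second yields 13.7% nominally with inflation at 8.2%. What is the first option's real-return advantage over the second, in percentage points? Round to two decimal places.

The first option real return: 1.108/1.0874 − 1 = 1.894%.
The second real return: 1.137/1.082 − 1 = 5.083%.
Difference: 1.894 − 5.083 = -3.189 pp.

-3.19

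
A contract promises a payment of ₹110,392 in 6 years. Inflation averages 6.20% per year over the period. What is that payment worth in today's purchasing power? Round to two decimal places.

₹76,946.79

Price-level factor over 6 years: (1 + 6.20%)^6 ≈ 1.4346537586.
Purchasing power today: ₹110,392 divided by that factor.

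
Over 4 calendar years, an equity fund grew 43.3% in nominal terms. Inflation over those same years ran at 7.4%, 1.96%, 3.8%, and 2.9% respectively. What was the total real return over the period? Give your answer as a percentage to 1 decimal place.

22.5%

Cumulative inflation factor: 1.074 × 1.0196 × 1.038 × 1.029 ≈ 1.16963.
Nominal growth factor: 1.43300. Real growth factor = 1.43300 / 1.16963 ≈ 1.22518.
Total real return ≈ 22.5178%.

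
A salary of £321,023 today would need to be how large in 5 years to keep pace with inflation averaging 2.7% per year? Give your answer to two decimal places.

Cumulative price-level factor: (1+2.7%)^5 ≈ 1.1424895016.
The nominal amount required is £321,023 scaled up by that factor.

£366,765.41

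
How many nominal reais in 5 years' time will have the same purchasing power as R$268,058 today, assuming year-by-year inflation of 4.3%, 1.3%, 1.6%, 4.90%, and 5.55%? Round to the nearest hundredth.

R$318,603.07

Cumulative price-level factor: 1.043 × 1.013 × 1.016 × 1.0490 × 1.0555 ≈ 1.1885602113.
The nominal amount required is R$268,058 scaled up by that factor.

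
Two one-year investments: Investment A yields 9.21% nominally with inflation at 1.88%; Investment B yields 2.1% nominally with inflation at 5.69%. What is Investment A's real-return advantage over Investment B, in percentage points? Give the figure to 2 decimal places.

Investment A real return: 1.0921/1.0188 − 1 = 7.195%.
Investment B real return: 1.021/1.0569 − 1 = -3.397%.
Difference: 7.195 − (-3.397) = 10.592 pp.

10.59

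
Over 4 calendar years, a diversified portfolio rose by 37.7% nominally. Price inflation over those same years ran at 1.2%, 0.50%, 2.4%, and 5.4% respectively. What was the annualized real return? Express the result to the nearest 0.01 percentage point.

Cumulative inflation factor: 1.012 × 1.0050 × 1.024 × 1.054 ≈ 1.09771.
Nominal growth factor: 1.37700. Real growth factor = 1.37700 / 1.09771 ≈ 1.25443.
Annualized: 1.25443^(1/4) − 1 ≈ 0.05831.

5.83%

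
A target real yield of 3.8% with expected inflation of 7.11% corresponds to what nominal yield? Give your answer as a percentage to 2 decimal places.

11.18%

By the Fisher equation, 1 + r_nom = (1 + 3.8%)(1 + 7.11%) = 1.038 × 1.0711 = 1.1118018.
So r_nom = 11.18018%.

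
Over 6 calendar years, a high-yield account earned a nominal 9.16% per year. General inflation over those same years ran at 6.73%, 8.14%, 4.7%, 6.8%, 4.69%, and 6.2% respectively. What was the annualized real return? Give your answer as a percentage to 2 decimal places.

Cumulative inflation factor: 1.0673 × 1.0814 × 1.047 × 1.068 × 1.0469 × 1.062 ≈ 1.43490.
Nominal growth factor: 1.69193. Real growth factor = 1.69193 / 1.43490 ≈ 1.17913.
Annualized: 1.17913^(1/6) − 1 ≈ 0.02784.

2.78%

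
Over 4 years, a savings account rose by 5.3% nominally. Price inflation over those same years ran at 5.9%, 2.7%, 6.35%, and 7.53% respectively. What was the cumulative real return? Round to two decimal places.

Cumulative inflation factor: 1.059 × 1.027 × 1.0635 × 1.0753 ≈ 1.24375.
Nominal growth factor: 1.05300. Real growth factor = 1.05300 / 1.24375 ≈ 0.84663.
Total real return ≈ -15.3368%.

-15.34%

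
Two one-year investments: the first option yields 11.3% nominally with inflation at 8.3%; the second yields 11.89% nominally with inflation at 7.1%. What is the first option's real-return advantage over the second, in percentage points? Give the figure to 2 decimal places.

The first option real return: 1.113/1.083 − 1 = 2.770%.
The second real return: 1.1189/1.071 − 1 = 4.472%.
Difference: 2.770 − 4.472 = -1.702 pp.

-1.70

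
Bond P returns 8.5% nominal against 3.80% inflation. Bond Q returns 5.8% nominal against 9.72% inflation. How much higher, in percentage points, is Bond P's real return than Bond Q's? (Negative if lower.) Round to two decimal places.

Bond P real return: 1.085/1.0380 − 1 = 4.528%.
Bond Q real return: 1.058/1.0972 − 1 = -3.573%.
Difference: 4.528 − (-3.573) = 8.101 pp.

8.10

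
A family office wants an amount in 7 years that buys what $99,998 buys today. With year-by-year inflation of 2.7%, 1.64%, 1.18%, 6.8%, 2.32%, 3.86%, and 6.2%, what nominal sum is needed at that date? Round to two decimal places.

$127,299.21

Cumulative price-level factor: 1.027 × 1.0164 × 1.0118 × 1.068 × 1.0232 × 1.0386 × 1.062 ≈ 1.2730175596.
The nominal amount required is $99,998 scaled up by that factor.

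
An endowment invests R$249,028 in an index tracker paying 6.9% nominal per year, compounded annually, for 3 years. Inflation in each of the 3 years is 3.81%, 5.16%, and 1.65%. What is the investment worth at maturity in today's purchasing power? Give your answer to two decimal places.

R$274,147.41

Nominal value at maturity: R$249,028 × (1 + 6.9%)^3 ≈ R$304,215.47.
Price-level factor over 3 years: 1.0381 × 1.0516 × 1.0165 ≈ 1.1096784483.
The maturity value deflated by that factor is the answer in today's purchasing power.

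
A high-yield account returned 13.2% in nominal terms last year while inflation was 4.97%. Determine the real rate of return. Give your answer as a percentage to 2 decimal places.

Real return via the Fisher equation: (1 + 13.2%)/(1 + 4.97%) − 1 = 1.132/1.0497 − 1 ≈ 0.07840.

7.84%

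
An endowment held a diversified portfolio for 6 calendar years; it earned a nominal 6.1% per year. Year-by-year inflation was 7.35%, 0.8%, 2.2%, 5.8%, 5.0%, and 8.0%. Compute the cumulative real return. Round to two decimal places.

Cumulative inflation factor: 1.0735 × 1.008 × 1.022 × 1.058 × 1.050 × 1.080 ≈ 1.32682.
Nominal growth factor: 1.42657. Real growth factor = 1.42657 / 1.32682 ≈ 1.07518.
Total real return ≈ 7.5177%.

7.52%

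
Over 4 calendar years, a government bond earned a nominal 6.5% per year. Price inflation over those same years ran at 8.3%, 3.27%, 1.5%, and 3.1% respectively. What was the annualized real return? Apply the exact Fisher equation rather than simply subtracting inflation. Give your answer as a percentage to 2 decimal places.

2.39%

Cumulative inflation factor: 1.083 × 1.0327 × 1.015 × 1.031 ≈ 1.17038.
Nominal growth factor: 1.28647. Real growth factor = 1.28647 / 1.17038 ≈ 1.09919.
Annualized: 1.09919^(1/4) − 1 ≈ 0.02392.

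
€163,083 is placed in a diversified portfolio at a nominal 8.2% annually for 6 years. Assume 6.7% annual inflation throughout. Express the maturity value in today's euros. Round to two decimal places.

€177,331.44

Nominal value at maturity: €163,083 × (1 + 8.2%)^6 ≈ €261,681.04.
Price-level factor over 6 years: (1 + 6.7%)^6 ≈ 1.4756607180.
The maturity value deflated by that factor is the answer in today's purchasing power.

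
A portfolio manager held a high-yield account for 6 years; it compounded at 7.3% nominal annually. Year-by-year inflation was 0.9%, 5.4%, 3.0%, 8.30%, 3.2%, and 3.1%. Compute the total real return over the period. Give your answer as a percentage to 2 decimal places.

Cumulative inflation factor: 1.009 × 1.054 × 1.030 × 1.0830 × 1.032 × 1.031 ≈ 1.26222.
Nominal growth factor: 1.52615. Real growth factor = 1.52615 / 1.26222 ≈ 1.20910.
Total real return ≈ 20.9101%.

20.91%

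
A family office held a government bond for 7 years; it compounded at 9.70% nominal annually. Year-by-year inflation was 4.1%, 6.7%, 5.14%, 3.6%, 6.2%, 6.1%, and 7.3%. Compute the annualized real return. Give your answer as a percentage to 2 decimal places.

3.90%

Cumulative inflation factor: 1.041 × 1.067 × 1.0514 × 1.036 × 1.062 × 1.061 × 1.073 ≈ 1.46279.
Nominal growth factor: 1.91182. Real growth factor = 1.91182 / 1.46279 ≈ 1.30696.
Annualized: 1.30696^(1/7) − 1 ≈ 0.03898.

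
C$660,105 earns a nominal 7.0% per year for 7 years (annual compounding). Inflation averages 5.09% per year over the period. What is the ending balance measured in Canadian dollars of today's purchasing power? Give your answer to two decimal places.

C$748,806.70

Nominal value at maturity: C$660,105 × (1 + 7.0%)^7 ≈ C$1,059,984.38.
Price-level factor over 7 years: (1 + 5.09%)^7 ≈ 1.4155647658.
Dividing the nominal maturity value by the price-level factor gives the value in today's money.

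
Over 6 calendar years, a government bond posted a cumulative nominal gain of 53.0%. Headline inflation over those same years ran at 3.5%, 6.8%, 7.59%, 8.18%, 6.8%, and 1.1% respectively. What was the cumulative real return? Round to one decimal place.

Cumulative inflation factor: 1.035 × 1.068 × 1.0759 × 1.0818 × 1.068 × 1.011 ≈ 1.38916.
Nominal growth factor: 1.53000. Real growth factor = 1.53000 / 1.38916 ≈ 1.10138.
Total real return ≈ 10.1383%.

10.1%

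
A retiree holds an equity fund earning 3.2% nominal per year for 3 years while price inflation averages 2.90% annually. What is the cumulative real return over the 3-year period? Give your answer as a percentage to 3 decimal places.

0.877%

The annual real rate is (1+3.2%)/(1+2.90%) − 1 = 0.2915%.
Compounded over 3 years: (1 + 0.002915)^3 − 1 ≈ 0.00877.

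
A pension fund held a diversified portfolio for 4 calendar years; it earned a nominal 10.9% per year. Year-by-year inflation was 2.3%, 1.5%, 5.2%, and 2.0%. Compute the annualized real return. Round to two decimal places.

7.94%

Cumulative inflation factor: 1.023 × 1.015 × 1.052 × 1.020 ≈ 1.11419.
Nominal growth factor: 1.51261. Real growth factor = 1.51261 / 1.11419 ≈ 1.35759.
Annualized: 1.35759^(1/4) − 1 ≈ 0.07942.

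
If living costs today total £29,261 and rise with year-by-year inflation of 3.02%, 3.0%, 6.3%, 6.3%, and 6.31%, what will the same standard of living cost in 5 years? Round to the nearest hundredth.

£37,298.26

Cumulative price-level factor: 1.0302 × 1.030 × 1.063 × 1.063 × 1.0631 ≈ 1.2746748512.
Multiplying £29,261 by the price-level factor gives the future nominal sum.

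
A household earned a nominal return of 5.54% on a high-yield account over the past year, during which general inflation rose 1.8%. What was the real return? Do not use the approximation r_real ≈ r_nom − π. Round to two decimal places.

3.67%

Real return via the Fisher equation: (1 + 5.54%)/(1 + 1.8%) − 1 = 1.0554/1.018 − 1 ≈ 0.03674.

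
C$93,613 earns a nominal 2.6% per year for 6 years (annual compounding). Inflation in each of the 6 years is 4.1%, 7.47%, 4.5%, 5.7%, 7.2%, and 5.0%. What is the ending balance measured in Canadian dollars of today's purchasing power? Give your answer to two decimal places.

C$78,506.75

Nominal value at maturity: C$93,613 × (1 + 2.6%)^6 ≈ C$109,199.42.
Price-level factor over 6 years: 1.041 × 1.0747 × 1.045 × 1.057 × 1.072 × 1.050 ≈ 1.3909558346.
The maturity value deflated by that factor is the answer in today's purchasing power.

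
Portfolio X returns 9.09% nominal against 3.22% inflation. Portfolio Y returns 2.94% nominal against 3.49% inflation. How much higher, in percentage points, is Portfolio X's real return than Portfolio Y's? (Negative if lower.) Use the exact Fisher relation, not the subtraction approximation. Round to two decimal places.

Portfolio X real return: 1.0909/1.0322 − 1 = 5.687%.
Portfolio Y real return: 1.0294/1.0349 − 1 = -0.531%.
Difference: 5.687 − (-0.531) = 6.218 pp.

6.22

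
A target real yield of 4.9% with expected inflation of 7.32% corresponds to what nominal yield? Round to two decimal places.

By the Fisher equation, 1 + r_nom = (1 + 4.9%)(1 + 7.32%) = 1.049 × 1.0732 = 1.1257868.
So r_nom = 12.57868%.

12.58%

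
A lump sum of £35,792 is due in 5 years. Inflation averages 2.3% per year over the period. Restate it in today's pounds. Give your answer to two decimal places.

Price-level factor over 5 years: (1 + 2.3%)^5 ≈ 1.1204130756.
Purchasing power today: £35,792 divided by that factor.

£31,945.36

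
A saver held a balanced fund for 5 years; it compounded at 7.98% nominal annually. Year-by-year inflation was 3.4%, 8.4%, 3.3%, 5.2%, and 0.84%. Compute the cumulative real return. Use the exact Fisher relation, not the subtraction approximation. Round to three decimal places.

19.514%

Cumulative inflation factor: 1.034 × 1.084 × 1.033 × 1.052 × 1.0084 ≈ 1.22828.
Nominal growth factor: 1.46797. Real growth factor = 1.46797 / 1.22828 ≈ 1.19514.
Total real return ≈ 19.5138%.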